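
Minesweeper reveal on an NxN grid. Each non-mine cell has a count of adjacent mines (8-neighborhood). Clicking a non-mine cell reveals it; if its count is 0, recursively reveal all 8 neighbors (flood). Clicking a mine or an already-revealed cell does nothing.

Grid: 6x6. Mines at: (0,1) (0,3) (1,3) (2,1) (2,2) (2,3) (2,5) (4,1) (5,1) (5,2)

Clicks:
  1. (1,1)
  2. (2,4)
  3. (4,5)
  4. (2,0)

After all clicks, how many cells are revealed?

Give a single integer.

Click 1 (1,1) count=3: revealed 1 new [(1,1)] -> total=1
Click 2 (2,4) count=3: revealed 1 new [(2,4)] -> total=2
Click 3 (4,5) count=0: revealed 9 new [(3,3) (3,4) (3,5) (4,3) (4,4) (4,5) (5,3) (5,4) (5,5)] -> total=11
Click 4 (2,0) count=1: revealed 1 new [(2,0)] -> total=12

Answer: 12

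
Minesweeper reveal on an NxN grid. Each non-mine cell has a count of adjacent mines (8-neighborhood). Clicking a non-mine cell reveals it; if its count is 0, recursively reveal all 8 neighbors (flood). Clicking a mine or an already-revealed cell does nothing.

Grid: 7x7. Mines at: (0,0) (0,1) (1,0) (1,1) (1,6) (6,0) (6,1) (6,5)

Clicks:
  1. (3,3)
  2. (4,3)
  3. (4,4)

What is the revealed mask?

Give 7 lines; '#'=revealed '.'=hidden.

Click 1 (3,3) count=0: revealed 39 new [(0,2) (0,3) (0,4) (0,5) (1,2) (1,3) (1,4) (1,5) (2,0) (2,1) (2,2) (2,3) (2,4) (2,5) (2,6) (3,0) (3,1) (3,2) (3,3) (3,4) (3,5) (3,6) (4,0) (4,1) (4,2) (4,3) (4,4) (4,5) (4,6) (5,0) (5,1) (5,2) (5,3) (5,4) (5,5) (5,6) (6,2) (6,3) (6,4)] -> total=39
Click 2 (4,3) count=0: revealed 0 new [(none)] -> total=39
Click 3 (4,4) count=0: revealed 0 new [(none)] -> total=39

Answer: ..####.
..####.
#######
#######
#######
#######
..###..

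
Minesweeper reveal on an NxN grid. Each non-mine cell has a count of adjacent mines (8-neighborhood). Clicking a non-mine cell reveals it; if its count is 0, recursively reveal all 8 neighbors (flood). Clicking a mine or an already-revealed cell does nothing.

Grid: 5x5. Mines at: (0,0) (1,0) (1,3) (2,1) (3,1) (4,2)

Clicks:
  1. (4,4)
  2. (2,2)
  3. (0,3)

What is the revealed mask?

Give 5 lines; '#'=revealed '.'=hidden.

Answer: ...#.
.....
..###
...##
...##

Derivation:
Click 1 (4,4) count=0: revealed 6 new [(2,3) (2,4) (3,3) (3,4) (4,3) (4,4)] -> total=6
Click 2 (2,2) count=3: revealed 1 new [(2,2)] -> total=7
Click 3 (0,3) count=1: revealed 1 new [(0,3)] -> total=8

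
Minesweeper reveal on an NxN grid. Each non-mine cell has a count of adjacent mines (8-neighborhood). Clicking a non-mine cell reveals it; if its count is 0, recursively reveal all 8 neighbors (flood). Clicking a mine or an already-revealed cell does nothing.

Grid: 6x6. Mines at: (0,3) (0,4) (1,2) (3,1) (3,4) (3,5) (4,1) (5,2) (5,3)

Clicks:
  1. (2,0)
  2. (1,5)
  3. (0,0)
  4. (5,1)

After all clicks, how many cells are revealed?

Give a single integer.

Click 1 (2,0) count=1: revealed 1 new [(2,0)] -> total=1
Click 2 (1,5) count=1: revealed 1 new [(1,5)] -> total=2
Click 3 (0,0) count=0: revealed 5 new [(0,0) (0,1) (1,0) (1,1) (2,1)] -> total=7
Click 4 (5,1) count=2: revealed 1 new [(5,1)] -> total=8

Answer: 8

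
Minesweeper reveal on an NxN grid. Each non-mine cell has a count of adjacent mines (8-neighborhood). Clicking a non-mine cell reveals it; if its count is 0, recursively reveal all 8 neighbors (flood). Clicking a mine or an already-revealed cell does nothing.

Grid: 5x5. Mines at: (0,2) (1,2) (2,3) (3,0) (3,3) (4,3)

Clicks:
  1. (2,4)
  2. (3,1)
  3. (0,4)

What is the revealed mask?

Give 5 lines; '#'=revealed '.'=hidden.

Answer: ...##
...##
....#
.#...
.....

Derivation:
Click 1 (2,4) count=2: revealed 1 new [(2,4)] -> total=1
Click 2 (3,1) count=1: revealed 1 new [(3,1)] -> total=2
Click 3 (0,4) count=0: revealed 4 new [(0,3) (0,4) (1,3) (1,4)] -> total=6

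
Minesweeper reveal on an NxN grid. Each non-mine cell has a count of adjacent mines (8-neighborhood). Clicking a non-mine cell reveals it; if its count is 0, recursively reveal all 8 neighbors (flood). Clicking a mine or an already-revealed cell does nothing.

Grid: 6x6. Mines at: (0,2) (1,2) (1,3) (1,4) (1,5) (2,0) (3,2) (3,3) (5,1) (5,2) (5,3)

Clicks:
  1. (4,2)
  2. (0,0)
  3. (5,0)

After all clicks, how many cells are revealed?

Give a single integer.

Click 1 (4,2) count=5: revealed 1 new [(4,2)] -> total=1
Click 2 (0,0) count=0: revealed 4 new [(0,0) (0,1) (1,0) (1,1)] -> total=5
Click 3 (5,0) count=1: revealed 1 new [(5,0)] -> total=6

Answer: 6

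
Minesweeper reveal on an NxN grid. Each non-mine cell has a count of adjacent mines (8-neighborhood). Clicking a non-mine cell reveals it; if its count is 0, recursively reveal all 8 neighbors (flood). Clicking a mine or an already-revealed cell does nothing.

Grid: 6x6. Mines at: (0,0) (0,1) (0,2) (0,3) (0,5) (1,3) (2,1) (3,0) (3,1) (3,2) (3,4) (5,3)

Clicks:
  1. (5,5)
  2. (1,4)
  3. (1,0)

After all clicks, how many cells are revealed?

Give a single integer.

Click 1 (5,5) count=0: revealed 4 new [(4,4) (4,5) (5,4) (5,5)] -> total=4
Click 2 (1,4) count=3: revealed 1 new [(1,4)] -> total=5
Click 3 (1,0) count=3: revealed 1 new [(1,0)] -> total=6

Answer: 6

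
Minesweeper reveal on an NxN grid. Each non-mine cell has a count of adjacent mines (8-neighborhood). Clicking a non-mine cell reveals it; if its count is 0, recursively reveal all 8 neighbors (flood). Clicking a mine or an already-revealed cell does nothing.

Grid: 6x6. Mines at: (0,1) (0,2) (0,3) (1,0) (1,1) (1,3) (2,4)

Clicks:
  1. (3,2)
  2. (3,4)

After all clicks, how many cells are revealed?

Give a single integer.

Click 1 (3,2) count=0: revealed 22 new [(2,0) (2,1) (2,2) (2,3) (3,0) (3,1) (3,2) (3,3) (3,4) (3,5) (4,0) (4,1) (4,2) (4,3) (4,4) (4,5) (5,0) (5,1) (5,2) (5,3) (5,4) (5,5)] -> total=22
Click 2 (3,4) count=1: revealed 0 new [(none)] -> total=22

Answer: 22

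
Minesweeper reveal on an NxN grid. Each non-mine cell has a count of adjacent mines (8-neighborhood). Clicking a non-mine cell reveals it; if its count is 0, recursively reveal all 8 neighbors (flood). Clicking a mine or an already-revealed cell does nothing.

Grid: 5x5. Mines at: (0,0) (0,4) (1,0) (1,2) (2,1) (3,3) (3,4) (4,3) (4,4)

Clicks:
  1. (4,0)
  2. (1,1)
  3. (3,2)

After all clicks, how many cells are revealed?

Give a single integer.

Answer: 7

Derivation:
Click 1 (4,0) count=0: revealed 6 new [(3,0) (3,1) (3,2) (4,0) (4,1) (4,2)] -> total=6
Click 2 (1,1) count=4: revealed 1 new [(1,1)] -> total=7
Click 3 (3,2) count=3: revealed 0 new [(none)] -> total=7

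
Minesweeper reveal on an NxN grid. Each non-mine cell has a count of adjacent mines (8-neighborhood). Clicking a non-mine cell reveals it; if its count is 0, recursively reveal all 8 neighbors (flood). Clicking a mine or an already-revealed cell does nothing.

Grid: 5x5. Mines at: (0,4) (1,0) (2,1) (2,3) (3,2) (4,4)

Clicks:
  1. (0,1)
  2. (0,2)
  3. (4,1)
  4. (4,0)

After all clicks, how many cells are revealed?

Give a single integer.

Click 1 (0,1) count=1: revealed 1 new [(0,1)] -> total=1
Click 2 (0,2) count=0: revealed 5 new [(0,2) (0,3) (1,1) (1,2) (1,3)] -> total=6
Click 3 (4,1) count=1: revealed 1 new [(4,1)] -> total=7
Click 4 (4,0) count=0: revealed 3 new [(3,0) (3,1) (4,0)] -> total=10

Answer: 10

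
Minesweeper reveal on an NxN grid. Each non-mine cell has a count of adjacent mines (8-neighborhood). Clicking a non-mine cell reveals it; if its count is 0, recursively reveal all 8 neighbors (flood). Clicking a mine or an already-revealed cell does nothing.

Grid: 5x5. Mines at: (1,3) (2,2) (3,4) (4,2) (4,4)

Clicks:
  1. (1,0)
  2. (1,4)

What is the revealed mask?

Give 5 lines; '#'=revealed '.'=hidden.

Click 1 (1,0) count=0: revealed 12 new [(0,0) (0,1) (0,2) (1,0) (1,1) (1,2) (2,0) (2,1) (3,0) (3,1) (4,0) (4,1)] -> total=12
Click 2 (1,4) count=1: revealed 1 new [(1,4)] -> total=13

Answer: ###..
###.#
##...
##...
##...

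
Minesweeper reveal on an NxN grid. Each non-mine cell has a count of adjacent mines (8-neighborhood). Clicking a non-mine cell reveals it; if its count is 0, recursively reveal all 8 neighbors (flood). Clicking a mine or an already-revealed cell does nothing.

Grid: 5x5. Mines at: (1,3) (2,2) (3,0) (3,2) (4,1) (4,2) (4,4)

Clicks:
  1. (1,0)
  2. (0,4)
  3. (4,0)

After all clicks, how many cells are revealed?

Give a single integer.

Click 1 (1,0) count=0: revealed 8 new [(0,0) (0,1) (0,2) (1,0) (1,1) (1,2) (2,0) (2,1)] -> total=8
Click 2 (0,4) count=1: revealed 1 new [(0,4)] -> total=9
Click 3 (4,0) count=2: revealed 1 new [(4,0)] -> total=10

Answer: 10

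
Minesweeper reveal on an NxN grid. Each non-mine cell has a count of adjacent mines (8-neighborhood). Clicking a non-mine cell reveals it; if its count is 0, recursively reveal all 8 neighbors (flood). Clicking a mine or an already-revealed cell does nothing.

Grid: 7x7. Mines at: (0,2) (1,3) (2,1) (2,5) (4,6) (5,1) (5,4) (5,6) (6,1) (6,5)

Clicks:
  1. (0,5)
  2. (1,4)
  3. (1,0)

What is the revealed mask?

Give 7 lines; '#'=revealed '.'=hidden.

Click 1 (0,5) count=0: revealed 6 new [(0,4) (0,5) (0,6) (1,4) (1,5) (1,6)] -> total=6
Click 2 (1,4) count=2: revealed 0 new [(none)] -> total=6
Click 3 (1,0) count=1: revealed 1 new [(1,0)] -> total=7

Answer: ....###
#...###
.......
.......
.......
.......
.......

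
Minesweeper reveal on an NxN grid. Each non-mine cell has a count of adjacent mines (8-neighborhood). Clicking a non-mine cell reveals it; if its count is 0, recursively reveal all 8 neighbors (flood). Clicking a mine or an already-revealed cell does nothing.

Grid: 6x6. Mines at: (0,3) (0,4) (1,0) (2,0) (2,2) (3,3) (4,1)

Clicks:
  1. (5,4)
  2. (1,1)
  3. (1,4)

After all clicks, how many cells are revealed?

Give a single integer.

Click 1 (5,4) count=0: revealed 14 new [(1,4) (1,5) (2,4) (2,5) (3,4) (3,5) (4,2) (4,3) (4,4) (4,5) (5,2) (5,3) (5,4) (5,5)] -> total=14
Click 2 (1,1) count=3: revealed 1 new [(1,1)] -> total=15
Click 3 (1,4) count=2: revealed 0 new [(none)] -> total=15

Answer: 15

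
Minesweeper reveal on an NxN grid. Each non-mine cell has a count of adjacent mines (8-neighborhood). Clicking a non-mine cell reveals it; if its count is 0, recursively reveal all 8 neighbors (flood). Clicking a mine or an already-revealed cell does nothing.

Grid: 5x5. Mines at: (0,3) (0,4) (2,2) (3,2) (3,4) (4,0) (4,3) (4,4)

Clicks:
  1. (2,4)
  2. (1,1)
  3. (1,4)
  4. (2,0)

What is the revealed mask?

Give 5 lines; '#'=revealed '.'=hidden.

Click 1 (2,4) count=1: revealed 1 new [(2,4)] -> total=1
Click 2 (1,1) count=1: revealed 1 new [(1,1)] -> total=2
Click 3 (1,4) count=2: revealed 1 new [(1,4)] -> total=3
Click 4 (2,0) count=0: revealed 9 new [(0,0) (0,1) (0,2) (1,0) (1,2) (2,0) (2,1) (3,0) (3,1)] -> total=12

Answer: ###..
###.#
##..#
##...
.....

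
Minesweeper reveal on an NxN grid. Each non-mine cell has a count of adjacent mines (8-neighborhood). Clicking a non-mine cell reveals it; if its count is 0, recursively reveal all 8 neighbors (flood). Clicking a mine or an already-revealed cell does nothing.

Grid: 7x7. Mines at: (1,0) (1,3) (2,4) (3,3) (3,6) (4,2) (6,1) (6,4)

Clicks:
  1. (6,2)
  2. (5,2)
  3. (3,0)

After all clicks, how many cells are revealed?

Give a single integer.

Answer: 10

Derivation:
Click 1 (6,2) count=1: revealed 1 new [(6,2)] -> total=1
Click 2 (5,2) count=2: revealed 1 new [(5,2)] -> total=2
Click 3 (3,0) count=0: revealed 8 new [(2,0) (2,1) (3,0) (3,1) (4,0) (4,1) (5,0) (5,1)] -> total=10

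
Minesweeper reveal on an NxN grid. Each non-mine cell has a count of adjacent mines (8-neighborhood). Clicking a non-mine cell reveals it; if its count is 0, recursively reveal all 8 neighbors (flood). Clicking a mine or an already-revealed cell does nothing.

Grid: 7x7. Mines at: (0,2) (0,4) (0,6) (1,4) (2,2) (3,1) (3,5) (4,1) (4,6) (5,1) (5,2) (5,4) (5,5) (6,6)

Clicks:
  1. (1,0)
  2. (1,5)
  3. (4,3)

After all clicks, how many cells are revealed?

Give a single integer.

Click 1 (1,0) count=0: revealed 6 new [(0,0) (0,1) (1,0) (1,1) (2,0) (2,1)] -> total=6
Click 2 (1,5) count=3: revealed 1 new [(1,5)] -> total=7
Click 3 (4,3) count=2: revealed 1 new [(4,3)] -> total=8

Answer: 8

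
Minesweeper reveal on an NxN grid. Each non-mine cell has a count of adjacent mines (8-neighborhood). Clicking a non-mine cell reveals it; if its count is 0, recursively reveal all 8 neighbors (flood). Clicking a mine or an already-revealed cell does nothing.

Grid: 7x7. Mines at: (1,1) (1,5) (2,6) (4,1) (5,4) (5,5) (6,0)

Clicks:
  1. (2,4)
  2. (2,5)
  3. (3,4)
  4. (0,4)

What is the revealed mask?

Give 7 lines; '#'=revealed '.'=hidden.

Click 1 (2,4) count=1: revealed 1 new [(2,4)] -> total=1
Click 2 (2,5) count=2: revealed 1 new [(2,5)] -> total=2
Click 3 (3,4) count=0: revealed 16 new [(0,2) (0,3) (0,4) (1,2) (1,3) (1,4) (2,2) (2,3) (3,2) (3,3) (3,4) (3,5) (4,2) (4,3) (4,4) (4,5)] -> total=18
Click 4 (0,4) count=1: revealed 0 new [(none)] -> total=18

Answer: ..###..
..###..
..####.
..####.
..####.
.......
.......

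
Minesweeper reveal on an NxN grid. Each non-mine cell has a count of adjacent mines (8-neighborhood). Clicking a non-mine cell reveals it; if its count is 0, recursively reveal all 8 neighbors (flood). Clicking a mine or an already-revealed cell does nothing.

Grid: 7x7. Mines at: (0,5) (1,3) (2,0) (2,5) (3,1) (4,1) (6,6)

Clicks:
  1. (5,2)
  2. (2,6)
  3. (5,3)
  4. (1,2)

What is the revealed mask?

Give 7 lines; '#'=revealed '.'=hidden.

Answer: .......
..#....
..###.#
..#####
..#####
#######
######.

Derivation:
Click 1 (5,2) count=1: revealed 1 new [(5,2)] -> total=1
Click 2 (2,6) count=1: revealed 1 new [(2,6)] -> total=2
Click 3 (5,3) count=0: revealed 25 new [(2,2) (2,3) (2,4) (3,2) (3,3) (3,4) (3,5) (3,6) (4,2) (4,3) (4,4) (4,5) (4,6) (5,0) (5,1) (5,3) (5,4) (5,5) (5,6) (6,0) (6,1) (6,2) (6,3) (6,4) (6,5)] -> total=27
Click 4 (1,2) count=1: revealed 1 new [(1,2)] -> total=28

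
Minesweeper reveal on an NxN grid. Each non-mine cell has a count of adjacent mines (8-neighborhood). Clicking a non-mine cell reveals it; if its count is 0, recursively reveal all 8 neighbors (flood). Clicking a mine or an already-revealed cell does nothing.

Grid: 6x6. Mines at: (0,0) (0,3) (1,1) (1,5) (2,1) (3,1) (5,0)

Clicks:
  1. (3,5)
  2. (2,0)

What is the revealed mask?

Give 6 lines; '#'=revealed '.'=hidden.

Click 1 (3,5) count=0: revealed 21 new [(1,2) (1,3) (1,4) (2,2) (2,3) (2,4) (2,5) (3,2) (3,3) (3,4) (3,5) (4,1) (4,2) (4,3) (4,4) (4,5) (5,1) (5,2) (5,3) (5,4) (5,5)] -> total=21
Click 2 (2,0) count=3: revealed 1 new [(2,0)] -> total=22

Answer: ......
..###.
#.####
..####
.#####
.#####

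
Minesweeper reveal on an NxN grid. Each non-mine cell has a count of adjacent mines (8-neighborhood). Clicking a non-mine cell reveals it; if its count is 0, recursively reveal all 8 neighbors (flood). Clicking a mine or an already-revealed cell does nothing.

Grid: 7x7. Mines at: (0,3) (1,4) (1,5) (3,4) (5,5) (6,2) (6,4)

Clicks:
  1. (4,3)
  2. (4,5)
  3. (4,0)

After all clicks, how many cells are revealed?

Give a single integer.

Click 1 (4,3) count=1: revealed 1 new [(4,3)] -> total=1
Click 2 (4,5) count=2: revealed 1 new [(4,5)] -> total=2
Click 3 (4,0) count=0: revealed 24 new [(0,0) (0,1) (0,2) (1,0) (1,1) (1,2) (1,3) (2,0) (2,1) (2,2) (2,3) (3,0) (3,1) (3,2) (3,3) (4,0) (4,1) (4,2) (5,0) (5,1) (5,2) (5,3) (6,0) (6,1)] -> total=26

Answer: 26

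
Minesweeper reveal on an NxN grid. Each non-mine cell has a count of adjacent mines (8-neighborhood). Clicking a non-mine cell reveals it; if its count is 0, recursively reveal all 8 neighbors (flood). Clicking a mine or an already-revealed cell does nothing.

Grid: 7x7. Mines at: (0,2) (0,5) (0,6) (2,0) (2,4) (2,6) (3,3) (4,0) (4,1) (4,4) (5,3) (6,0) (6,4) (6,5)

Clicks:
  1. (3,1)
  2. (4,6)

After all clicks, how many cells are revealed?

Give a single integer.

Answer: 7

Derivation:
Click 1 (3,1) count=3: revealed 1 new [(3,1)] -> total=1
Click 2 (4,6) count=0: revealed 6 new [(3,5) (3,6) (4,5) (4,6) (5,5) (5,6)] -> total=7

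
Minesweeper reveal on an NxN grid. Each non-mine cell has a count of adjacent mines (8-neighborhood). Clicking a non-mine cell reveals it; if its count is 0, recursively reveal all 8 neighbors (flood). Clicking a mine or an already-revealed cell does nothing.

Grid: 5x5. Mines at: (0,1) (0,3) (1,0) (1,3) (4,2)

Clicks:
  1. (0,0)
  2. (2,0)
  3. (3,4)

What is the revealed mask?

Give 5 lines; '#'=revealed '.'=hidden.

Click 1 (0,0) count=2: revealed 1 new [(0,0)] -> total=1
Click 2 (2,0) count=1: revealed 1 new [(2,0)] -> total=2
Click 3 (3,4) count=0: revealed 6 new [(2,3) (2,4) (3,3) (3,4) (4,3) (4,4)] -> total=8

Answer: #....
.....
#..##
...##
...##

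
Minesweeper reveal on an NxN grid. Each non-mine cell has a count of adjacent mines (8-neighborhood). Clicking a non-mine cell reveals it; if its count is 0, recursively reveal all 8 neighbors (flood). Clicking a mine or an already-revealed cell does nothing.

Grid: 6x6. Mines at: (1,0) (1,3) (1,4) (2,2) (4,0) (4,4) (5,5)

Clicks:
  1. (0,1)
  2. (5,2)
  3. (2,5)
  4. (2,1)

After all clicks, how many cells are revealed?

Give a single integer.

Click 1 (0,1) count=1: revealed 1 new [(0,1)] -> total=1
Click 2 (5,2) count=0: revealed 9 new [(3,1) (3,2) (3,3) (4,1) (4,2) (4,3) (5,1) (5,2) (5,3)] -> total=10
Click 3 (2,5) count=1: revealed 1 new [(2,5)] -> total=11
Click 4 (2,1) count=2: revealed 1 new [(2,1)] -> total=12

Answer: 12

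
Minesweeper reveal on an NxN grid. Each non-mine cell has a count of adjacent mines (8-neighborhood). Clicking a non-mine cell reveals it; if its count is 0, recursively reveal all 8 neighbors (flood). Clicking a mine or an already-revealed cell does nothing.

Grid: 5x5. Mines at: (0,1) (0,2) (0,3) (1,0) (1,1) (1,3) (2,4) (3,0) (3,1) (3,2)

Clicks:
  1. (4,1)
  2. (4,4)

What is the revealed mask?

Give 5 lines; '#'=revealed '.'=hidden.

Answer: .....
.....
.....
...##
.#.##

Derivation:
Click 1 (4,1) count=3: revealed 1 new [(4,1)] -> total=1
Click 2 (4,4) count=0: revealed 4 new [(3,3) (3,4) (4,3) (4,4)] -> total=5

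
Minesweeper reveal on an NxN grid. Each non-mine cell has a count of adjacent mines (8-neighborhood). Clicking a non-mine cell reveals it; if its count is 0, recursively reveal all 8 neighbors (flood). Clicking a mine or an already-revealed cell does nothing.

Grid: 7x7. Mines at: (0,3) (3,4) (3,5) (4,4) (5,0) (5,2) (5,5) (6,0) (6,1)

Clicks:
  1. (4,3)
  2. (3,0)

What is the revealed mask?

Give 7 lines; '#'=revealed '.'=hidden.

Answer: ###....
####...
####...
####...
####...
.......
.......

Derivation:
Click 1 (4,3) count=3: revealed 1 new [(4,3)] -> total=1
Click 2 (3,0) count=0: revealed 18 new [(0,0) (0,1) (0,2) (1,0) (1,1) (1,2) (1,3) (2,0) (2,1) (2,2) (2,3) (3,0) (3,1) (3,2) (3,3) (4,0) (4,1) (4,2)] -> total=19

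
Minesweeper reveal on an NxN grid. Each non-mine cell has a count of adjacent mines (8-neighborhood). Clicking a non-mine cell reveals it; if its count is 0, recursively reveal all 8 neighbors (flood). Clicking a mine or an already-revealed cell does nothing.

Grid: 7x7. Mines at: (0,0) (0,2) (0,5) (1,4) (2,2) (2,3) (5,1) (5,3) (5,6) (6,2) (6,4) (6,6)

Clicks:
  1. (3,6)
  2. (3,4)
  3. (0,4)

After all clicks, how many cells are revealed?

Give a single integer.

Answer: 12

Derivation:
Click 1 (3,6) count=0: revealed 11 new [(1,5) (1,6) (2,4) (2,5) (2,6) (3,4) (3,5) (3,6) (4,4) (4,5) (4,6)] -> total=11
Click 2 (3,4) count=1: revealed 0 new [(none)] -> total=11
Click 3 (0,4) count=2: revealed 1 new [(0,4)] -> total=12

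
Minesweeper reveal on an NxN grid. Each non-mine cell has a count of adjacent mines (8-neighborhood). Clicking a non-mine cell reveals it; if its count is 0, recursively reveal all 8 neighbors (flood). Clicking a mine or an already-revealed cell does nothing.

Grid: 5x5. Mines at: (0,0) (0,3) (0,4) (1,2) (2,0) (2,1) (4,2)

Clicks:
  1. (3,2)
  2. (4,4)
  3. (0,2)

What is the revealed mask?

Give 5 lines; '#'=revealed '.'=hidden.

Answer: ..#..
...##
...##
..###
...##

Derivation:
Click 1 (3,2) count=2: revealed 1 new [(3,2)] -> total=1
Click 2 (4,4) count=0: revealed 8 new [(1,3) (1,4) (2,3) (2,4) (3,3) (3,4) (4,3) (4,4)] -> total=9
Click 3 (0,2) count=2: revealed 1 new [(0,2)] -> total=10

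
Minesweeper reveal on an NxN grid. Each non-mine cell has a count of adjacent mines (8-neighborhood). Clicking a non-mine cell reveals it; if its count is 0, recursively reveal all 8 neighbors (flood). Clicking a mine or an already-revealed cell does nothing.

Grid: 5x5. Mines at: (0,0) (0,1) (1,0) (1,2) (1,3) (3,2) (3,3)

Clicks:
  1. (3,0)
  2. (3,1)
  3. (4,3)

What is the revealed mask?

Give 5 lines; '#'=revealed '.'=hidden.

Click 1 (3,0) count=0: revealed 6 new [(2,0) (2,1) (3,0) (3,1) (4,0) (4,1)] -> total=6
Click 2 (3,1) count=1: revealed 0 new [(none)] -> total=6
Click 3 (4,3) count=2: revealed 1 new [(4,3)] -> total=7

Answer: .....
.....
##...
##...
##.#.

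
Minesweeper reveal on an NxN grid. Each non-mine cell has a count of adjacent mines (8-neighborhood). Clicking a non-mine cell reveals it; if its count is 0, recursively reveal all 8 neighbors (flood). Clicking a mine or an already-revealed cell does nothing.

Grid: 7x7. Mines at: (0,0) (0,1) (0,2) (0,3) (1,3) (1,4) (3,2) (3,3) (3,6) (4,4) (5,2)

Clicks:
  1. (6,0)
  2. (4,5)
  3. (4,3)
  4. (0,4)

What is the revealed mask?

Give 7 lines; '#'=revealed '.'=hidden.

Answer: ....#..
##.....
##.....
##.....
##.#.#.
##.....
##.....

Derivation:
Click 1 (6,0) count=0: revealed 12 new [(1,0) (1,1) (2,0) (2,1) (3,0) (3,1) (4,0) (4,1) (5,0) (5,1) (6,0) (6,1)] -> total=12
Click 2 (4,5) count=2: revealed 1 new [(4,5)] -> total=13
Click 3 (4,3) count=4: revealed 1 new [(4,3)] -> total=14
Click 4 (0,4) count=3: revealed 1 new [(0,4)] -> total=15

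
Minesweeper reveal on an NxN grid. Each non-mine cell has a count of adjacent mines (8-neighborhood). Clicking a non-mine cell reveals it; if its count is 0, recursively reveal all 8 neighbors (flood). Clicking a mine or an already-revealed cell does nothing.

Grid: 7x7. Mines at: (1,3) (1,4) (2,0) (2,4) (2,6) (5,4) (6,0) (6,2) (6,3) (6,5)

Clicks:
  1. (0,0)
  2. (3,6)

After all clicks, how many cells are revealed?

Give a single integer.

Answer: 7

Derivation:
Click 1 (0,0) count=0: revealed 6 new [(0,0) (0,1) (0,2) (1,0) (1,1) (1,2)] -> total=6
Click 2 (3,6) count=1: revealed 1 new [(3,6)] -> total=7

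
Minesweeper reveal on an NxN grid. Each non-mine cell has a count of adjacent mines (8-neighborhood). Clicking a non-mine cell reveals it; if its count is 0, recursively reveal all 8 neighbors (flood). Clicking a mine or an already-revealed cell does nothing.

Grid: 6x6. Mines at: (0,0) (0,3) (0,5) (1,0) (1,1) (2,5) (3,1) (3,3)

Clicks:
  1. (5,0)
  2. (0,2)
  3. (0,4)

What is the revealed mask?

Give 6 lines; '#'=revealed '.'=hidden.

Answer: ..#.#.
......
......
....##
######
######

Derivation:
Click 1 (5,0) count=0: revealed 14 new [(3,4) (3,5) (4,0) (4,1) (4,2) (4,3) (4,4) (4,5) (5,0) (5,1) (5,2) (5,3) (5,4) (5,5)] -> total=14
Click 2 (0,2) count=2: revealed 1 new [(0,2)] -> total=15
Click 3 (0,4) count=2: revealed 1 new [(0,4)] -> total=16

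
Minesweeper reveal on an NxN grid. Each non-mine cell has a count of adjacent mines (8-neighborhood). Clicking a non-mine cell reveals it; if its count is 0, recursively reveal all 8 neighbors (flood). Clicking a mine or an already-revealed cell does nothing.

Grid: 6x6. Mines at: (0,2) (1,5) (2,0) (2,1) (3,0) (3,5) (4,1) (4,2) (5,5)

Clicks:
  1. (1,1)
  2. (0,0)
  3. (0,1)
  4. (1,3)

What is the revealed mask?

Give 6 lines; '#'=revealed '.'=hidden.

Click 1 (1,1) count=3: revealed 1 new [(1,1)] -> total=1
Click 2 (0,0) count=0: revealed 3 new [(0,0) (0,1) (1,0)] -> total=4
Click 3 (0,1) count=1: revealed 0 new [(none)] -> total=4
Click 4 (1,3) count=1: revealed 1 new [(1,3)] -> total=5

Answer: ##....
##.#..
......
......
......
......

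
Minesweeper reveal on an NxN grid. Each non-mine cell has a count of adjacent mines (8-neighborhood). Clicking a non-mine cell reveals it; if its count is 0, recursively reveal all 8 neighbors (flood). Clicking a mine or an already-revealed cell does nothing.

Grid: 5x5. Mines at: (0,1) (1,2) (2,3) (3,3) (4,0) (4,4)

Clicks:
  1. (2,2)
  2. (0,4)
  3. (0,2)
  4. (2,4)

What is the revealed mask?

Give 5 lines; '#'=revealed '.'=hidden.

Answer: ..###
...##
..#.#
.....
.....

Derivation:
Click 1 (2,2) count=3: revealed 1 new [(2,2)] -> total=1
Click 2 (0,4) count=0: revealed 4 new [(0,3) (0,4) (1,3) (1,4)] -> total=5
Click 3 (0,2) count=2: revealed 1 new [(0,2)] -> total=6
Click 4 (2,4) count=2: revealed 1 new [(2,4)] -> total=7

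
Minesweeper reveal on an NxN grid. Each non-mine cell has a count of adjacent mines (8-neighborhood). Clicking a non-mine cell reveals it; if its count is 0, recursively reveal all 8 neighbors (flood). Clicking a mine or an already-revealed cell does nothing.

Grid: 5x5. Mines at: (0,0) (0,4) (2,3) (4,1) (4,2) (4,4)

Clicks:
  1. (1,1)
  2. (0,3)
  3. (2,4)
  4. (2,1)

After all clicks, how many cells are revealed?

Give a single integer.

Click 1 (1,1) count=1: revealed 1 new [(1,1)] -> total=1
Click 2 (0,3) count=1: revealed 1 new [(0,3)] -> total=2
Click 3 (2,4) count=1: revealed 1 new [(2,4)] -> total=3
Click 4 (2,1) count=0: revealed 8 new [(1,0) (1,2) (2,0) (2,1) (2,2) (3,0) (3,1) (3,2)] -> total=11

Answer: 11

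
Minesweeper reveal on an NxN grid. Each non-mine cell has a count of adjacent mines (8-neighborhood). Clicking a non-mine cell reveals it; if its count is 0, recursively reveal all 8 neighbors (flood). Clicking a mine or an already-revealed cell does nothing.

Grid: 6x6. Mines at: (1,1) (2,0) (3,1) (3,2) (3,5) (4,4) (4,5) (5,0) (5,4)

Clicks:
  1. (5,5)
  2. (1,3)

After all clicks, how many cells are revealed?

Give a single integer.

Answer: 13

Derivation:
Click 1 (5,5) count=3: revealed 1 new [(5,5)] -> total=1
Click 2 (1,3) count=0: revealed 12 new [(0,2) (0,3) (0,4) (0,5) (1,2) (1,3) (1,4) (1,5) (2,2) (2,3) (2,4) (2,5)] -> total=13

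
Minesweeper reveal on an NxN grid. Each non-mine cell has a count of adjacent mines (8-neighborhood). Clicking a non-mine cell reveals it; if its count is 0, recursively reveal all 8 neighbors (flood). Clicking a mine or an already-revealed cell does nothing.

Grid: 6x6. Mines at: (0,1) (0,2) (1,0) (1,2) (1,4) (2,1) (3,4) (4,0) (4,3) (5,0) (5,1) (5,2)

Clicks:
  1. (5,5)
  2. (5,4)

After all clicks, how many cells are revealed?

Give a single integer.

Click 1 (5,5) count=0: revealed 4 new [(4,4) (4,5) (5,4) (5,5)] -> total=4
Click 2 (5,4) count=1: revealed 0 new [(none)] -> total=4

Answer: 4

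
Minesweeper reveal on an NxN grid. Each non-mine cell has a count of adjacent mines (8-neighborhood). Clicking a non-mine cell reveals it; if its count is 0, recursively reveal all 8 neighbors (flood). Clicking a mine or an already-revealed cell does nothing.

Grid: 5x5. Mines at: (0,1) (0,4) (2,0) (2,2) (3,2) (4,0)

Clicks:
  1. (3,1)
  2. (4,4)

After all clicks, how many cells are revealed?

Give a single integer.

Click 1 (3,1) count=4: revealed 1 new [(3,1)] -> total=1
Click 2 (4,4) count=0: revealed 8 new [(1,3) (1,4) (2,3) (2,4) (3,3) (3,4) (4,3) (4,4)] -> total=9

Answer: 9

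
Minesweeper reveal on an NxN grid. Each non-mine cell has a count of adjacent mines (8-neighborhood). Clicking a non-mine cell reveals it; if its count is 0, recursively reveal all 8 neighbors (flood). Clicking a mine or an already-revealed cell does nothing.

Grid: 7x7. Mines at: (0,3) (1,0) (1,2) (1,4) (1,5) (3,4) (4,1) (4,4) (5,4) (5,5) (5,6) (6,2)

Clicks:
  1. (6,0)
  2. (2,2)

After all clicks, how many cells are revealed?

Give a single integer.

Click 1 (6,0) count=0: revealed 4 new [(5,0) (5,1) (6,0) (6,1)] -> total=4
Click 2 (2,2) count=1: revealed 1 new [(2,2)] -> total=5

Answer: 5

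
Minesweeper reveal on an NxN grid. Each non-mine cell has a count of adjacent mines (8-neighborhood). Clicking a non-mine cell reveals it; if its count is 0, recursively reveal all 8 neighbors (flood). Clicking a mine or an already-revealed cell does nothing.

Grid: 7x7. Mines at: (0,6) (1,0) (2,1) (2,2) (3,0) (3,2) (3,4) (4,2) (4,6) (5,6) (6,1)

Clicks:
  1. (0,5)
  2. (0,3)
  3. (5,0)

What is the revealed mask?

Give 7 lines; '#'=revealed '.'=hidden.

Click 1 (0,5) count=1: revealed 1 new [(0,5)] -> total=1
Click 2 (0,3) count=0: revealed 12 new [(0,1) (0,2) (0,3) (0,4) (1,1) (1,2) (1,3) (1,4) (1,5) (2,3) (2,4) (2,5)] -> total=13
Click 3 (5,0) count=1: revealed 1 new [(5,0)] -> total=14

Answer: .#####.
.#####.
...###.
.......
.......
#......
.......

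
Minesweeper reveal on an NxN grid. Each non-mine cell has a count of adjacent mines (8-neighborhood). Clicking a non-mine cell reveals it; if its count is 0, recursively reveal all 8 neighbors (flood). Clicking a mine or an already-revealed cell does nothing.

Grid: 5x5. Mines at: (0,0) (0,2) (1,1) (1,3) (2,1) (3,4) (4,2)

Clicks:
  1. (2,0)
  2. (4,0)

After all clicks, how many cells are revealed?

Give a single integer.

Answer: 5

Derivation:
Click 1 (2,0) count=2: revealed 1 new [(2,0)] -> total=1
Click 2 (4,0) count=0: revealed 4 new [(3,0) (3,1) (4,0) (4,1)] -> total=5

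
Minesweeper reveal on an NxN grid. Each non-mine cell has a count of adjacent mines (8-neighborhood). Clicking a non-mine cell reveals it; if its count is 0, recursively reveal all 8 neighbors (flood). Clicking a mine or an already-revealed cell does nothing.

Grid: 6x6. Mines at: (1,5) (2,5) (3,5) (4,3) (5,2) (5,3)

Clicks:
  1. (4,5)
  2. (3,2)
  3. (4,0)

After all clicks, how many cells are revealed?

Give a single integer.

Click 1 (4,5) count=1: revealed 1 new [(4,5)] -> total=1
Click 2 (3,2) count=1: revealed 1 new [(3,2)] -> total=2
Click 3 (4,0) count=0: revealed 24 new [(0,0) (0,1) (0,2) (0,3) (0,4) (1,0) (1,1) (1,2) (1,3) (1,4) (2,0) (2,1) (2,2) (2,3) (2,4) (3,0) (3,1) (3,3) (3,4) (4,0) (4,1) (4,2) (5,0) (5,1)] -> total=26

Answer: 26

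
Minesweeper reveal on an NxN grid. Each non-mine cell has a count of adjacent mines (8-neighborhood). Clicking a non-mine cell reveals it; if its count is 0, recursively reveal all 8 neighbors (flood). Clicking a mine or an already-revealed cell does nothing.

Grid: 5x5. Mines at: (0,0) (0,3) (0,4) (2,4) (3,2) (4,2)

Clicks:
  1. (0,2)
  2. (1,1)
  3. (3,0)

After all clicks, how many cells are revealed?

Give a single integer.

Click 1 (0,2) count=1: revealed 1 new [(0,2)] -> total=1
Click 2 (1,1) count=1: revealed 1 new [(1,1)] -> total=2
Click 3 (3,0) count=0: revealed 7 new [(1,0) (2,0) (2,1) (3,0) (3,1) (4,0) (4,1)] -> total=9

Answer: 9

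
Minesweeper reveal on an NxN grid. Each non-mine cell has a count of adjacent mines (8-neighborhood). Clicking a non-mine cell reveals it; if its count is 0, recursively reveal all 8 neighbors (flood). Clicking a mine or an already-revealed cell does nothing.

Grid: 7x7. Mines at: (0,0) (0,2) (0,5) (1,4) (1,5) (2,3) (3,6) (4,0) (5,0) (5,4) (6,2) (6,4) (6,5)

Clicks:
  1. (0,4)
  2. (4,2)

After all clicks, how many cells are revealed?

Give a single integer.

Click 1 (0,4) count=3: revealed 1 new [(0,4)] -> total=1
Click 2 (4,2) count=0: revealed 9 new [(3,1) (3,2) (3,3) (4,1) (4,2) (4,3) (5,1) (5,2) (5,3)] -> total=10

Answer: 10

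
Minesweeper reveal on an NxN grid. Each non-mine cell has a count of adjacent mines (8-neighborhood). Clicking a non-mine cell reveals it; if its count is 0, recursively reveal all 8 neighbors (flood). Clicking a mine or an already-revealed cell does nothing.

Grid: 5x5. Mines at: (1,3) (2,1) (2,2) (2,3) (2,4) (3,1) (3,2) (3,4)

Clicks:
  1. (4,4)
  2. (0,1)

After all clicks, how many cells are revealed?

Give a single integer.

Answer: 7

Derivation:
Click 1 (4,4) count=1: revealed 1 new [(4,4)] -> total=1
Click 2 (0,1) count=0: revealed 6 new [(0,0) (0,1) (0,2) (1,0) (1,1) (1,2)] -> total=7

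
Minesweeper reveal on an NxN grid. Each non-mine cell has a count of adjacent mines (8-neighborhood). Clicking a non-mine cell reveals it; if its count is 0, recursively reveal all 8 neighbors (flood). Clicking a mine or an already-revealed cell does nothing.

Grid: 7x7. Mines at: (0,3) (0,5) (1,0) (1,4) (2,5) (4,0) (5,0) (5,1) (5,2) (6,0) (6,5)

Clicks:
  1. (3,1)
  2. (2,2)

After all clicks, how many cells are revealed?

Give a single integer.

Answer: 23

Derivation:
Click 1 (3,1) count=1: revealed 1 new [(3,1)] -> total=1
Click 2 (2,2) count=0: revealed 22 new [(1,1) (1,2) (1,3) (2,1) (2,2) (2,3) (2,4) (3,2) (3,3) (3,4) (3,5) (3,6) (4,1) (4,2) (4,3) (4,4) (4,5) (4,6) (5,3) (5,4) (5,5) (5,6)] -> total=23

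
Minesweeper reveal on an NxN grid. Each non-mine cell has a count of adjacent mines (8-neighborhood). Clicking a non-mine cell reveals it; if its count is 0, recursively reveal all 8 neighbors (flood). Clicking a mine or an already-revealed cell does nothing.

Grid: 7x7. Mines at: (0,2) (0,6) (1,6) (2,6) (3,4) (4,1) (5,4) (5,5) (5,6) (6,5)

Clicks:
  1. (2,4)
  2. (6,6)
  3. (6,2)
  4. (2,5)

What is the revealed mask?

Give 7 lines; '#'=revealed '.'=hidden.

Click 1 (2,4) count=1: revealed 1 new [(2,4)] -> total=1
Click 2 (6,6) count=3: revealed 1 new [(6,6)] -> total=2
Click 3 (6,2) count=0: revealed 8 new [(5,0) (5,1) (5,2) (5,3) (6,0) (6,1) (6,2) (6,3)] -> total=10
Click 4 (2,5) count=3: revealed 1 new [(2,5)] -> total=11

Answer: .......
.......
....##.
.......
.......
####...
####..#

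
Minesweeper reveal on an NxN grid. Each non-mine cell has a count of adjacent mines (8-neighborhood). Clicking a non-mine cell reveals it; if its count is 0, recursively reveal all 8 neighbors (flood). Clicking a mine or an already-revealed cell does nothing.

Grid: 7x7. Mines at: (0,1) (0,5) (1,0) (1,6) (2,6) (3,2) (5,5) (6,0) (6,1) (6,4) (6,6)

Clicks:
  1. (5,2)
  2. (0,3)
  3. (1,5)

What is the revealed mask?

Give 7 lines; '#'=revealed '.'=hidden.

Click 1 (5,2) count=1: revealed 1 new [(5,2)] -> total=1
Click 2 (0,3) count=0: revealed 17 new [(0,2) (0,3) (0,4) (1,2) (1,3) (1,4) (1,5) (2,2) (2,3) (2,4) (2,5) (3,3) (3,4) (3,5) (4,3) (4,4) (4,5)] -> total=18
Click 3 (1,5) count=3: revealed 0 new [(none)] -> total=18

Answer: ..###..
..####.
..####.
...###.
...###.
..#....
.......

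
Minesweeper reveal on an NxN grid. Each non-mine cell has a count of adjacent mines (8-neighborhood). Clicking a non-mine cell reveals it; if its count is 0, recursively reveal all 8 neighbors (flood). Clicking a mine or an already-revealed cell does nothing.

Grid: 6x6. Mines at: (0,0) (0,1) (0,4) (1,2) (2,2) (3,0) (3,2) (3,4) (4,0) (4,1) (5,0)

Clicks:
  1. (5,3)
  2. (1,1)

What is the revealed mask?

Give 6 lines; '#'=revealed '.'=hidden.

Answer: ......
.#....
......
......
..####
..####

Derivation:
Click 1 (5,3) count=0: revealed 8 new [(4,2) (4,3) (4,4) (4,5) (5,2) (5,3) (5,4) (5,5)] -> total=8
Click 2 (1,1) count=4: revealed 1 new [(1,1)] -> total=9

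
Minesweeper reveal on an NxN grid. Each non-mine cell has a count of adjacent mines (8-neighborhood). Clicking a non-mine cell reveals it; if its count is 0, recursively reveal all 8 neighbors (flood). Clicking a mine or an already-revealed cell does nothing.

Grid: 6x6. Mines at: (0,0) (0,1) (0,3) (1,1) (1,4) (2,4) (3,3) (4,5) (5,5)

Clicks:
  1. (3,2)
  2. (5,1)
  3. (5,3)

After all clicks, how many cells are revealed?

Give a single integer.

Answer: 16

Derivation:
Click 1 (3,2) count=1: revealed 1 new [(3,2)] -> total=1
Click 2 (5,1) count=0: revealed 15 new [(2,0) (2,1) (2,2) (3,0) (3,1) (4,0) (4,1) (4,2) (4,3) (4,4) (5,0) (5,1) (5,2) (5,3) (5,4)] -> total=16
Click 3 (5,3) count=0: revealed 0 new [(none)] -> total=16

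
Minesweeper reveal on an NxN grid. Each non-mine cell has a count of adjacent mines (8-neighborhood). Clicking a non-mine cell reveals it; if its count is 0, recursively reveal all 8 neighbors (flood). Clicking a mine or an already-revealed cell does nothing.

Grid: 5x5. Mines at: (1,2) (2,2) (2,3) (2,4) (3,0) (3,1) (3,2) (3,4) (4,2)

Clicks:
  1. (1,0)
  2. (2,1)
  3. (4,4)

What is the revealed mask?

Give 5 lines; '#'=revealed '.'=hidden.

Answer: ##...
##...
##...
.....
....#

Derivation:
Click 1 (1,0) count=0: revealed 6 new [(0,0) (0,1) (1,0) (1,1) (2,0) (2,1)] -> total=6
Click 2 (2,1) count=5: revealed 0 new [(none)] -> total=6
Click 3 (4,4) count=1: revealed 1 new [(4,4)] -> total=7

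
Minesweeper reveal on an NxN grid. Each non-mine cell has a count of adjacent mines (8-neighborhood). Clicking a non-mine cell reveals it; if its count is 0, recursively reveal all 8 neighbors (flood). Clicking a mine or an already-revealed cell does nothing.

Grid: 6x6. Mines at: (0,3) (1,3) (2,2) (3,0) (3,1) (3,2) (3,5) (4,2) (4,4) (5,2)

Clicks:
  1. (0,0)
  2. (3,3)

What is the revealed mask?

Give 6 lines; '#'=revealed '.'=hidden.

Click 1 (0,0) count=0: revealed 8 new [(0,0) (0,1) (0,2) (1,0) (1,1) (1,2) (2,0) (2,1)] -> total=8
Click 2 (3,3) count=4: revealed 1 new [(3,3)] -> total=9

Answer: ###...
###...
##....
...#..
......
......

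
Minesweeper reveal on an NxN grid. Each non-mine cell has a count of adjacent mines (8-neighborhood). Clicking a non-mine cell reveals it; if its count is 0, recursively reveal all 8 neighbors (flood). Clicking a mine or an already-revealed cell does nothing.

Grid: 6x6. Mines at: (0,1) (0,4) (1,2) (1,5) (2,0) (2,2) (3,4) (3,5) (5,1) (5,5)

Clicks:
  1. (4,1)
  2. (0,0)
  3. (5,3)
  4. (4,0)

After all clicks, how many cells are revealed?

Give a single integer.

Answer: 9

Derivation:
Click 1 (4,1) count=1: revealed 1 new [(4,1)] -> total=1
Click 2 (0,0) count=1: revealed 1 new [(0,0)] -> total=2
Click 3 (5,3) count=0: revealed 6 new [(4,2) (4,3) (4,4) (5,2) (5,3) (5,4)] -> total=8
Click 4 (4,0) count=1: revealed 1 new [(4,0)] -> total=9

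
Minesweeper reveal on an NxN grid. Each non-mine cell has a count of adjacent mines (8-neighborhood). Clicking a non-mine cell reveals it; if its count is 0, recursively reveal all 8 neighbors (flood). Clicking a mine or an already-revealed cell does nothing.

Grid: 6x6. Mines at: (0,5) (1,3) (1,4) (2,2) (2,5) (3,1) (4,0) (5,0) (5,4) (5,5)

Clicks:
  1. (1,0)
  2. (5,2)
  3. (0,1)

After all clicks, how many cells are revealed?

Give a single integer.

Answer: 14

Derivation:
Click 1 (1,0) count=0: revealed 8 new [(0,0) (0,1) (0,2) (1,0) (1,1) (1,2) (2,0) (2,1)] -> total=8
Click 2 (5,2) count=0: revealed 6 new [(4,1) (4,2) (4,3) (5,1) (5,2) (5,3)] -> total=14
Click 3 (0,1) count=0: revealed 0 new [(none)] -> total=14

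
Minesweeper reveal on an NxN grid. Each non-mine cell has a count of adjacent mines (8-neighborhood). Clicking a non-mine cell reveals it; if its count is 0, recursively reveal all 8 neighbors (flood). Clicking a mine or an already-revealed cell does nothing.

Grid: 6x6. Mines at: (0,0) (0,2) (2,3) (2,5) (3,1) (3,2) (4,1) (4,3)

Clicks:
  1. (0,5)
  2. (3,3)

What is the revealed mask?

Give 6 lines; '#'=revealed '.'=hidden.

Click 1 (0,5) count=0: revealed 6 new [(0,3) (0,4) (0,5) (1,3) (1,4) (1,5)] -> total=6
Click 2 (3,3) count=3: revealed 1 new [(3,3)] -> total=7

Answer: ...###
...###
......
...#..
......
......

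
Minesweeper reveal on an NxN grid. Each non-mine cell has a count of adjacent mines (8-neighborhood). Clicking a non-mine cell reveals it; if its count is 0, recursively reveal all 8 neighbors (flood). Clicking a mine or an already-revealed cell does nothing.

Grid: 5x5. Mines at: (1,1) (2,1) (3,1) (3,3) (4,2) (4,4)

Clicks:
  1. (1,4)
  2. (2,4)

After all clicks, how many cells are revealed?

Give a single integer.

Click 1 (1,4) count=0: revealed 9 new [(0,2) (0,3) (0,4) (1,2) (1,3) (1,4) (2,2) (2,3) (2,4)] -> total=9
Click 2 (2,4) count=1: revealed 0 new [(none)] -> total=9

Answer: 9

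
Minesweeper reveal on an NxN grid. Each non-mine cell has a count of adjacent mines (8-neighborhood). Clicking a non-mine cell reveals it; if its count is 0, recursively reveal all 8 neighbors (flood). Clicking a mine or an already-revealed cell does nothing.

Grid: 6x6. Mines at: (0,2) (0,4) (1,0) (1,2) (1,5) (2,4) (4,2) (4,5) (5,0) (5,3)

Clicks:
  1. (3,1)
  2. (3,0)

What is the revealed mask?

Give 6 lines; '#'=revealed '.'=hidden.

Click 1 (3,1) count=1: revealed 1 new [(3,1)] -> total=1
Click 2 (3,0) count=0: revealed 5 new [(2,0) (2,1) (3,0) (4,0) (4,1)] -> total=6

Answer: ......
......
##....
##....
##....
......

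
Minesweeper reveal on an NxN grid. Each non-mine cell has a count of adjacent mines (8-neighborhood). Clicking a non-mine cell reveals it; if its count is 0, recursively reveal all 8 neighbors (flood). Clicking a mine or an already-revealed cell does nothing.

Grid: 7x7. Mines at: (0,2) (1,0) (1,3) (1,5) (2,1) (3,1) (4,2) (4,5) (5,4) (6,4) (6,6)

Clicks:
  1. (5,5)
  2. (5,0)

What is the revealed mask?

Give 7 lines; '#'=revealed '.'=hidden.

Click 1 (5,5) count=4: revealed 1 new [(5,5)] -> total=1
Click 2 (5,0) count=0: revealed 10 new [(4,0) (4,1) (5,0) (5,1) (5,2) (5,3) (6,0) (6,1) (6,2) (6,3)] -> total=11

Answer: .......
.......
.......
.......
##.....
####.#.
####...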